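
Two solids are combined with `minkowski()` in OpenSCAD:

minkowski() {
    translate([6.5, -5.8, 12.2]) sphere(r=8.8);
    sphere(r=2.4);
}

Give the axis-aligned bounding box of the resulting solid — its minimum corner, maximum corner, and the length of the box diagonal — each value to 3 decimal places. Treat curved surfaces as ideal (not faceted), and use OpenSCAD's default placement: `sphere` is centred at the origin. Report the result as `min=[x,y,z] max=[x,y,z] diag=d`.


min=[-4.700,-17.000,1.000] max=[17.700,5.400,23.400] diag=38.798

A = translate([6.5, -5.8, 12.2]) sphere(r=8.8) → bbox [-2.3,-14.6,3.4] .. [15.3,3,21]
B = sphere(r=2.4) → bbox [-2.4,-2.4,-2.4] .. [2.4,2.4,2.4]
lo = A.lo+B.lo = [-2.3-2.4, -14.6-2.4, 3.4-2.4] = [-4.700,-17.000,1.000]
hi = A.hi+B.hi = [15.3+2.4, 3+2.4, 21+2.4] = [17.700,5.400,23.400]
diag = √(22.4²+22.4²+22.4²) = √1505.28 = 38.798


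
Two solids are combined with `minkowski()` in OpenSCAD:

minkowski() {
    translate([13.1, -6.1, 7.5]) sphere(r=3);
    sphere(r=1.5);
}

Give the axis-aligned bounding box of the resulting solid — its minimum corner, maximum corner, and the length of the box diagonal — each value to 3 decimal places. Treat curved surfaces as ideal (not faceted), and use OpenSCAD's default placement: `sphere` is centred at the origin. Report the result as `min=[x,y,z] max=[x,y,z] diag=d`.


min=[8.600,-10.600,3.000] max=[17.600,-1.600,12.000] diag=15.588

A = translate([13.1, -6.1, 7.5]) sphere(r=3) → bbox [10.1,-9.1,4.5] .. [16.1,-3.1,10.5]
B = sphere(r=1.5) → bbox [-1.5,-1.5,-1.5] .. [1.5,1.5,1.5]
lo = A.lo+B.lo = [10.1-1.5, -9.1-1.5, 4.5-1.5] = [8.600,-10.600,3.000]
hi = A.hi+B.hi = [16.1+1.5, -3.1+1.5, 10.5+1.5] = [17.600,-1.600,12.000]
diag = √(9²+9²+9²) = √243 = 15.588


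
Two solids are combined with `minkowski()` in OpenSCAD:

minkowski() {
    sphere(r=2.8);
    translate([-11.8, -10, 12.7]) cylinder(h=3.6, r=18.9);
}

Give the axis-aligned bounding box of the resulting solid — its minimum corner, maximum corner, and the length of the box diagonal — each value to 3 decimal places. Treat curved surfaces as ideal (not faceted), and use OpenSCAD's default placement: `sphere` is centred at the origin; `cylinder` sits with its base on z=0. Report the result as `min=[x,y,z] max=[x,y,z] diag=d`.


min=[-33.500,-31.700,9.900] max=[9.900,11.700,19.100] diag=62.063

A = translate([-11.8, -10, 12.7]) cylinder(h=3.6, r=18.9) → bbox [-30.7,-28.9,12.7] .. [7.1,8.9,16.3]
B = sphere(r=2.8) → bbox [-2.8,-2.8,-2.8] .. [2.8,2.8,2.8]
lo = A.lo+B.lo = [-30.7-2.8, -28.9-2.8, 12.7-2.8] = [-33.500,-31.700,9.900]
hi = A.hi+B.hi = [7.1+2.8, 8.9+2.8, 16.3+2.8] = [9.900,11.700,19.100]
diag = √(43.4²+43.4²+9.2²) = √3851.76 = 62.063


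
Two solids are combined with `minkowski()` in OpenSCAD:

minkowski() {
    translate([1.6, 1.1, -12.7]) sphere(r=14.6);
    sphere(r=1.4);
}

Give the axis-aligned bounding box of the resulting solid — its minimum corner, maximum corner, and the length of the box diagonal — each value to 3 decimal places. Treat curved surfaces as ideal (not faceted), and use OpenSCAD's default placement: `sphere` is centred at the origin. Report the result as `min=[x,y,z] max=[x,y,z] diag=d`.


A = translate([1.6, 1.1, -12.7]) sphere(r=14.6) → bbox [-13,-13.5,-27.3] .. [16.2,15.7,1.9]
B = sphere(r=1.4) → bbox [-1.4,-1.4,-1.4] .. [1.4,1.4,1.4]
lo = A.lo+B.lo = [-13-1.4, -13.5-1.4, -27.3-1.4] = [-14.400,-14.900,-28.700]
hi = A.hi+B.hi = [16.2+1.4, 15.7+1.4, 1.9+1.4] = [17.600,17.100,3.300]
diag = √(32²+32²+32²) = √3072 = 55.426

min=[-14.400,-14.900,-28.700] max=[17.600,17.100,3.300] diag=55.426


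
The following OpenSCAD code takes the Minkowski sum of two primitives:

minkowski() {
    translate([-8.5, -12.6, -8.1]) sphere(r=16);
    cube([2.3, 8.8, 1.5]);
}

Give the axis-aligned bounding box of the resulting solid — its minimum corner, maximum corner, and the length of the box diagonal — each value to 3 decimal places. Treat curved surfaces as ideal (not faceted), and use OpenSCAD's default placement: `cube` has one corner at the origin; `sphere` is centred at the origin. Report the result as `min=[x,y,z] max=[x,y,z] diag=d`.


min=[-24.500,-28.600,-24.100] max=[9.800,12.200,9.400] diag=62.955

A = translate([-8.5, -12.6, -8.1]) sphere(r=16) → bbox [-24.5,-28.6,-24.1] .. [7.5,3.4,7.9]
B = cube([2.3, 8.8, 1.5]) → bbox [0,0,0] .. [2.3,8.8,1.5]
lo = A.lo+B.lo = [-24.5+0, -28.6+0, -24.1+0] = [-24.500,-28.600,-24.100]
hi = A.hi+B.hi = [7.5+2.3, 3.4+8.8, 7.9+1.5] = [9.800,12.200,9.400]
diag = √(34.3²+40.8²+33.5²) = √3963.38 = 62.955


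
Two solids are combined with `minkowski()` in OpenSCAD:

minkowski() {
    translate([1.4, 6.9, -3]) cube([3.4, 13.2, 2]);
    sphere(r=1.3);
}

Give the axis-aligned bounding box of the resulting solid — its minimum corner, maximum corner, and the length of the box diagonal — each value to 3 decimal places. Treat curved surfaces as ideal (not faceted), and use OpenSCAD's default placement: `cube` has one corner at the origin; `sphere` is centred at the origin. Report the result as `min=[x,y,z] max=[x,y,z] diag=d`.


A = translate([1.4, 6.9, -3]) cube([3.4, 13.2, 2]) → bbox [1.4,6.9,-3] .. [4.8,20.1,-1]
B = sphere(r=1.3) → bbox [-1.3,-1.3,-1.3] .. [1.3,1.3,1.3]
lo = A.lo+B.lo = [1.4-1.3, 6.9-1.3, -3-1.3] = [0.100,5.600,-4.300]
hi = A.hi+B.hi = [4.8+1.3, 20.1+1.3, -1+1.3] = [6.100,21.400,0.300]
diag = √(6²+15.8²+4.6²) = √306.8 = 17.516

min=[0.100,5.600,-4.300] max=[6.100,21.400,0.300] diag=17.516


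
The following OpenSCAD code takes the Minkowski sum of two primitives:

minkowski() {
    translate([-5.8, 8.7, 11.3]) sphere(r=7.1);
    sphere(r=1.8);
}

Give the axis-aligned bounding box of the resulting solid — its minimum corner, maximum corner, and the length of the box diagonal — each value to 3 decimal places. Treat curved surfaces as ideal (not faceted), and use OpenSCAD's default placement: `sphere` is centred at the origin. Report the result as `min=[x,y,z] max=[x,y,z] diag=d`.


min=[-14.700,-0.200,2.400] max=[3.100,17.600,20.200] diag=30.831

A = translate([-5.8, 8.7, 11.3]) sphere(r=7.1) → bbox [-12.9,1.6,4.2] .. [1.3,15.8,18.4]
B = sphere(r=1.8) → bbox [-1.8,-1.8,-1.8] .. [1.8,1.8,1.8]
lo = A.lo+B.lo = [-12.9-1.8, 1.6-1.8, 4.2-1.8] = [-14.700,-0.200,2.400]
hi = A.hi+B.hi = [1.3+1.8, 15.8+1.8, 18.4+1.8] = [3.100,17.600,20.200]
diag = √(17.8²+17.8²+17.8²) = √950.52 = 30.831


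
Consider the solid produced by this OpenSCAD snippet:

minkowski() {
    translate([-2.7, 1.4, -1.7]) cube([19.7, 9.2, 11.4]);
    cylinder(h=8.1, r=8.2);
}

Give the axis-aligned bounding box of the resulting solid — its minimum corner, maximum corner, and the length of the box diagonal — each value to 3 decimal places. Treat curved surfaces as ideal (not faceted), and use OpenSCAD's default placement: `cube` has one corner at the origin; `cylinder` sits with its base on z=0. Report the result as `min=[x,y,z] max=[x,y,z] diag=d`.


A = translate([-2.7, 1.4, -1.7]) cube([19.7, 9.2, 11.4]) → bbox [-2.7,1.4,-1.7] .. [17,10.6,9.7]
B = cylinder(h=8.1, r=8.2) → bbox [-8.2,-8.2,0] .. [8.2,8.2,8.1]
lo = A.lo+B.lo = [-2.7-8.2, 1.4-8.2, -1.7+0] = [-10.900,-6.800,-1.700]
hi = A.hi+B.hi = [17+8.2, 10.6+8.2, 9.7+8.1] = [25.200,18.800,17.800]
diag = √(36.1²+25.6²+19.5²) = √2338.82 = 48.361

min=[-10.900,-6.800,-1.700] max=[25.200,18.800,17.800] diag=48.361


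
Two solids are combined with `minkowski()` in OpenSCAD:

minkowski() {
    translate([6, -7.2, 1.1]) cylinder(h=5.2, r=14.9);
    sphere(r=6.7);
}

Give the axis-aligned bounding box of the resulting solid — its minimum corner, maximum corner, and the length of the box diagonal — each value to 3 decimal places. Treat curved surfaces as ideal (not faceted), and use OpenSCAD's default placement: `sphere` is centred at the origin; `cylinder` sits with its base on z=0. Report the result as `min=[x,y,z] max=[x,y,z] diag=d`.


min=[-15.600,-28.800,-5.600] max=[27.600,14.400,13.000] diag=63.863

A = translate([6, -7.2, 1.1]) cylinder(h=5.2, r=14.9) → bbox [-8.9,-22.1,1.1] .. [20.9,7.7,6.3]
B = sphere(r=6.7) → bbox [-6.7,-6.7,-6.7] .. [6.7,6.7,6.7]
lo = A.lo+B.lo = [-8.9-6.7, -22.1-6.7, 1.1-6.7] = [-15.600,-28.800,-5.600]
hi = A.hi+B.hi = [20.9+6.7, 7.7+6.7, 6.3+6.7] = [27.600,14.400,13.000]
diag = √(43.2²+43.2²+18.6²) = √4078.44 = 63.863


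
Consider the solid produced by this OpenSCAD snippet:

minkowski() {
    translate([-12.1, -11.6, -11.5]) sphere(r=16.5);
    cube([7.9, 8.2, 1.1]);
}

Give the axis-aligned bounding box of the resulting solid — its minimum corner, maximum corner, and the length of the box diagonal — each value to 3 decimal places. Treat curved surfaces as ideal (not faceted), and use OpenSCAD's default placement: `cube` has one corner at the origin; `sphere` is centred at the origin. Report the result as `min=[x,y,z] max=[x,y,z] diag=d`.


A = translate([-12.1, -11.6, -11.5]) sphere(r=16.5) → bbox [-28.6,-28.1,-28] .. [4.4,4.9,5]
B = cube([7.9, 8.2, 1.1]) → bbox [0,0,0] .. [7.9,8.2,1.1]
lo = A.lo+B.lo = [-28.6+0, -28.1+0, -28+0] = [-28.600,-28.100,-28.000]
hi = A.hi+B.hi = [4.4+7.9, 4.9+8.2, 5+1.1] = [12.300,13.100,6.100]
diag = √(40.9²+41.2²+34.1²) = √4533.06 = 67.328

min=[-28.600,-28.100,-28.000] max=[12.300,13.100,6.100] diag=67.328


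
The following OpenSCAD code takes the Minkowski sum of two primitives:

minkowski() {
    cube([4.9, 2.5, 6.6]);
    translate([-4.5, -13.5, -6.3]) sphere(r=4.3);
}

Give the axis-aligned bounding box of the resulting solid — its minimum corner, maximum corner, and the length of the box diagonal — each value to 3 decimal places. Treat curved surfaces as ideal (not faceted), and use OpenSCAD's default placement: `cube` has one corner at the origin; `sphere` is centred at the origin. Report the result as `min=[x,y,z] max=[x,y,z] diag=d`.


min=[-8.800,-17.800,-10.600] max=[4.700,-6.700,4.600] diag=23.162

A = translate([-4.5, -13.5, -6.3]) sphere(r=4.3) → bbox [-8.8,-17.8,-10.6] .. [-0.2,-9.2,-2]
B = cube([4.9, 2.5, 6.6]) → bbox [0,0,0] .. [4.9,2.5,6.6]
lo = A.lo+B.lo = [-8.8+0, -17.8+0, -10.6+0] = [-8.800,-17.800,-10.600]
hi = A.hi+B.hi = [-0.2+4.9, -9.2+2.5, -2+6.6] = [4.700,-6.700,4.600]
diag = √(13.5²+11.1²+15.2²) = √536.5 = 23.162


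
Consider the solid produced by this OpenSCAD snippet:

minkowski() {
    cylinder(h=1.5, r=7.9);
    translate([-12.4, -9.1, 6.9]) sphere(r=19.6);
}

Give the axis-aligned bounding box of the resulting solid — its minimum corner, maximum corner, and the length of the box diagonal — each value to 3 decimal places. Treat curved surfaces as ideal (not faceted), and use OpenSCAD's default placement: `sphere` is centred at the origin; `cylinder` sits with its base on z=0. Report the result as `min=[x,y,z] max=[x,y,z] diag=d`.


min=[-39.900,-36.600,-12.700] max=[15.100,18.400,28.000] diag=87.787

A = translate([-12.4, -9.1, 6.9]) sphere(r=19.6) → bbox [-32,-28.7,-12.7] .. [7.2,10.5,26.5]
B = cylinder(h=1.5, r=7.9) → bbox [-7.9,-7.9,0] .. [7.9,7.9,1.5]
lo = A.lo+B.lo = [-32-7.9, -28.7-7.9, -12.7+0] = [-39.900,-36.600,-12.700]
hi = A.hi+B.hi = [7.2+7.9, 10.5+7.9, 26.5+1.5] = [15.100,18.400,28.000]
diag = √(55²+55²+40.7²) = √7706.49 = 87.787


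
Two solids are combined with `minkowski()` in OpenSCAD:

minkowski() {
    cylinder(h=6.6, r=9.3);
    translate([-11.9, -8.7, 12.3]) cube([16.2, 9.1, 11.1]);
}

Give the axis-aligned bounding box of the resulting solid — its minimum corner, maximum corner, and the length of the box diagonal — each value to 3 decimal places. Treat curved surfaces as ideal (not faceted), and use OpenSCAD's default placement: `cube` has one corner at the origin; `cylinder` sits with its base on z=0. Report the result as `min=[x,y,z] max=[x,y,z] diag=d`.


A = translate([-11.9, -8.7, 12.3]) cube([16.2, 9.1, 11.1]) → bbox [-11.9,-8.7,12.3] .. [4.3,0.4,23.4]
B = cylinder(h=6.6, r=9.3) → bbox [-9.3,-9.3,0] .. [9.3,9.3,6.6]
lo = A.lo+B.lo = [-11.9-9.3, -8.7-9.3, 12.3+0] = [-21.200,-18.000,12.300]
hi = A.hi+B.hi = [4.3+9.3, 0.4+9.3, 23.4+6.6] = [13.600,9.700,30.000]
diag = √(34.8²+27.7²+17.7²) = √2291.62 = 47.871

min=[-21.200,-18.000,12.300] max=[13.600,9.700,30.000] diag=47.871


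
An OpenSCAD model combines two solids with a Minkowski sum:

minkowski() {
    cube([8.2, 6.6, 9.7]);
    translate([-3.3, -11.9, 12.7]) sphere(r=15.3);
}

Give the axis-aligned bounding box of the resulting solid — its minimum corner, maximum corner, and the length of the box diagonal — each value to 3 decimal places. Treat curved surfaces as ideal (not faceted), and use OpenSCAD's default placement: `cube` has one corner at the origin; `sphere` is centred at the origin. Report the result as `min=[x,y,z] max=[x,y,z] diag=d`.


min=[-18.600,-27.200,-2.600] max=[20.200,10.000,37.700] diag=67.182

A = translate([-3.3, -11.9, 12.7]) sphere(r=15.3) → bbox [-18.6,-27.2,-2.6] .. [12,3.4,28]
B = cube([8.2, 6.6, 9.7]) → bbox [0,0,0] .. [8.2,6.6,9.7]
lo = A.lo+B.lo = [-18.6+0, -27.2+0, -2.6+0] = [-18.600,-27.200,-2.600]
hi = A.hi+B.hi = [12+8.2, 3.4+6.6, 28+9.7] = [20.200,10.000,37.700]
diag = √(38.8²+37.2²+40.3²) = √4513.37 = 67.182


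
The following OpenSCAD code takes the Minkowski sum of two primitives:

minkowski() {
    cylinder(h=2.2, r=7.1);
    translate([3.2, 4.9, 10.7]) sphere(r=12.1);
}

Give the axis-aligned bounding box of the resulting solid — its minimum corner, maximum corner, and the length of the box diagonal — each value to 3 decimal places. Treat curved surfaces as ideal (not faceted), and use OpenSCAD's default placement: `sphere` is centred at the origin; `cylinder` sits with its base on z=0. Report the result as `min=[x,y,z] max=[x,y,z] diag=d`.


A = translate([3.2, 4.9, 10.7]) sphere(r=12.1) → bbox [-8.9,-7.2,-1.4] .. [15.3,17,22.8]
B = cylinder(h=2.2, r=7.1) → bbox [-7.1,-7.1,0] .. [7.1,7.1,2.2]
lo = A.lo+B.lo = [-8.9-7.1, -7.2-7.1, -1.4+0] = [-16.000,-14.300,-1.400]
hi = A.hi+B.hi = [15.3+7.1, 17+7.1, 22.8+2.2] = [22.400,24.100,25.000]
diag = √(38.4²+38.4²+26.4²) = √3646.08 = 60.383

min=[-16.000,-14.300,-1.400] max=[22.400,24.100,25.000] diag=60.383


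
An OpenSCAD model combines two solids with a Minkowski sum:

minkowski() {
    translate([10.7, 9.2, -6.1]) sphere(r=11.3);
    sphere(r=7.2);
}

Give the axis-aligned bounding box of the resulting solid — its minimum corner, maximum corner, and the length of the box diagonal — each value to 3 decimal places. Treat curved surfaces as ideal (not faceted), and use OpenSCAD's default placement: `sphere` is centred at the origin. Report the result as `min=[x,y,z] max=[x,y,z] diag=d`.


min=[-7.800,-9.300,-24.600] max=[29.200,27.700,12.400] diag=64.086

A = translate([10.7, 9.2, -6.1]) sphere(r=11.3) → bbox [-0.6,-2.1,-17.4] .. [22,20.5,5.2]
B = sphere(r=7.2) → bbox [-7.2,-7.2,-7.2] .. [7.2,7.2,7.2]
lo = A.lo+B.lo = [-0.6-7.2, -2.1-7.2, -17.4-7.2] = [-7.800,-9.300,-24.600]
hi = A.hi+B.hi = [22+7.2, 20.5+7.2, 5.2+7.2] = [29.200,27.700,12.400]
diag = √(37²+37²+37²) = √4107 = 64.086


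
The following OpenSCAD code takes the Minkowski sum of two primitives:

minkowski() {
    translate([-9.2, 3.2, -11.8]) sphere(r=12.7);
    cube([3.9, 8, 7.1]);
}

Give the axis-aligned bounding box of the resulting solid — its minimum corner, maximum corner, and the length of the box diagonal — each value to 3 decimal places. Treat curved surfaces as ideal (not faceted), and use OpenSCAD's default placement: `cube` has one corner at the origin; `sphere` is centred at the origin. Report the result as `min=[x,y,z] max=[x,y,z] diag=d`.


min=[-21.900,-9.500,-24.500] max=[7.400,23.900,8.000] diag=55.048

A = translate([-9.2, 3.2, -11.8]) sphere(r=12.7) → bbox [-21.9,-9.5,-24.5] .. [3.5,15.9,0.9]
B = cube([3.9, 8, 7.1]) → bbox [0,0,0] .. [3.9,8,7.1]
lo = A.lo+B.lo = [-21.9+0, -9.5+0, -24.5+0] = [-21.900,-9.500,-24.500]
hi = A.hi+B.hi = [3.5+3.9, 15.9+8, 0.9+7.1] = [7.400,23.900,8.000]
diag = √(29.3²+33.4²+32.5²) = √3030.3 = 55.048


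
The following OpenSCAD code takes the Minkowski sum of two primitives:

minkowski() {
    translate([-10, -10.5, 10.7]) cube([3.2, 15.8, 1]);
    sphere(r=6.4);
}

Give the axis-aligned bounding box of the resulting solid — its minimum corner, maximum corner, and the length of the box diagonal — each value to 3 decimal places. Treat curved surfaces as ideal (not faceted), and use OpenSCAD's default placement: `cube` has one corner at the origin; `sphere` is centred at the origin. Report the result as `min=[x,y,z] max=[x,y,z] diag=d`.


min=[-16.400,-16.900,4.300] max=[-0.400,11.700,18.100] diag=35.558

A = translate([-10, -10.5, 10.7]) cube([3.2, 15.8, 1]) → bbox [-10,-10.5,10.7] .. [-6.8,5.3,11.7]
B = sphere(r=6.4) → bbox [-6.4,-6.4,-6.4] .. [6.4,6.4,6.4]
lo = A.lo+B.lo = [-10-6.4, -10.5-6.4, 10.7-6.4] = [-16.400,-16.900,4.300]
hi = A.hi+B.hi = [-6.8+6.4, 5.3+6.4, 11.7+6.4] = [-0.400,11.700,18.100]
diag = √(16²+28.6²+13.8²) = √1264.4 = 35.558


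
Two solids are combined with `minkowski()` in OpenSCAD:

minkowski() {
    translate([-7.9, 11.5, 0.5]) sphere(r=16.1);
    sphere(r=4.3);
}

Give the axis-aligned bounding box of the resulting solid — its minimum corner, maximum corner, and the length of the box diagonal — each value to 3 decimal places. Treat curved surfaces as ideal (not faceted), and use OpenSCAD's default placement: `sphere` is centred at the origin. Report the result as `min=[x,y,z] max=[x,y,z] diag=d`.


min=[-28.300,-8.900,-19.900] max=[12.500,31.900,20.900] diag=70.668

A = translate([-7.9, 11.5, 0.5]) sphere(r=16.1) → bbox [-24,-4.6,-15.6] .. [8.2,27.6,16.6]
B = sphere(r=4.3) → bbox [-4.3,-4.3,-4.3] .. [4.3,4.3,4.3]
lo = A.lo+B.lo = [-24-4.3, -4.6-4.3, -15.6-4.3] = [-28.300,-8.900,-19.900]
hi = A.hi+B.hi = [8.2+4.3, 27.6+4.3, 16.6+4.3] = [12.500,31.900,20.900]
diag = √(40.8²+40.8²+40.8²) = √4993.92 = 70.668


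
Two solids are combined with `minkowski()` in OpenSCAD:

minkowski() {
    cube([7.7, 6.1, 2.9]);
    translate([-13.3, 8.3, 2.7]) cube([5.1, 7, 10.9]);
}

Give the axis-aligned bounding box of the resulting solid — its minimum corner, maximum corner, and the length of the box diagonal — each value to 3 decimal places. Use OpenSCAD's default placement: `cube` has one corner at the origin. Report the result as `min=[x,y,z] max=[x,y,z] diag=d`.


min=[-13.300,8.300,2.700] max=[-0.500,21.400,16.500] diag=22.932

A = translate([-13.3, 8.3, 2.7]) cube([5.1, 7, 10.9]) → bbox [-13.3,8.3,2.7] .. [-8.2,15.3,13.6]
B = cube([7.7, 6.1, 2.9]) → bbox [0,0,0] .. [7.7,6.1,2.9]
lo = A.lo+B.lo = [-13.3+0, 8.3+0, 2.7+0] = [-13.300,8.300,2.700]
hi = A.hi+B.hi = [-8.2+7.7, 15.3+6.1, 13.6+2.9] = [-0.500,21.400,16.500]
diag = √(12.8²+13.1²+13.8²) = √525.89 = 22.932


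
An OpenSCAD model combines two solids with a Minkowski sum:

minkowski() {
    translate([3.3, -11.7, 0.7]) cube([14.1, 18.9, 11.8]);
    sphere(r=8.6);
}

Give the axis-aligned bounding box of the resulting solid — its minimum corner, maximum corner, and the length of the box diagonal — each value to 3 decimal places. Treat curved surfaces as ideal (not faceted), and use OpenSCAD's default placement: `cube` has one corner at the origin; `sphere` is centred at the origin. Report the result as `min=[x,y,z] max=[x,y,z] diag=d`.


A = translate([3.3, -11.7, 0.7]) cube([14.1, 18.9, 11.8]) → bbox [3.3,-11.7,0.7] .. [17.4,7.2,12.5]
B = sphere(r=8.6) → bbox [-8.6,-8.6,-8.6] .. [8.6,8.6,8.6]
lo = A.lo+B.lo = [3.3-8.6, -11.7-8.6, 0.7-8.6] = [-5.300,-20.300,-7.900]
hi = A.hi+B.hi = [17.4+8.6, 7.2+8.6, 12.5+8.6] = [26.000,15.800,21.100]
diag = √(31.3²+36.1²+29²) = √3123.9 = 55.892

min=[-5.300,-20.300,-7.900] max=[26.000,15.800,21.100] diag=55.892


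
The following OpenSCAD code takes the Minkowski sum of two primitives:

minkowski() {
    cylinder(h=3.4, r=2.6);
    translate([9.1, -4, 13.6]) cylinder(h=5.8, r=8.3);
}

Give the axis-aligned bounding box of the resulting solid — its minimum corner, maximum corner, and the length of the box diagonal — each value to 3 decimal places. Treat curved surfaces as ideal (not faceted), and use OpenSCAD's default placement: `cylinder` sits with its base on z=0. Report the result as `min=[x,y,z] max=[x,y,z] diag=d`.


min=[-1.800,-14.900,13.600] max=[20.000,6.900,22.800] diag=32.173

A = translate([9.1, -4, 13.6]) cylinder(h=5.8, r=8.3) → bbox [0.8,-12.3,13.6] .. [17.4,4.3,19.4]
B = cylinder(h=3.4, r=2.6) → bbox [-2.6,-2.6,0] .. [2.6,2.6,3.4]
lo = A.lo+B.lo = [0.8-2.6, -12.3-2.6, 13.6+0] = [-1.800,-14.900,13.600]
hi = A.hi+B.hi = [17.4+2.6, 4.3+2.6, 19.4+3.4] = [20.000,6.900,22.800]
diag = √(21.8²+21.8²+9.2²) = √1035.12 = 32.173


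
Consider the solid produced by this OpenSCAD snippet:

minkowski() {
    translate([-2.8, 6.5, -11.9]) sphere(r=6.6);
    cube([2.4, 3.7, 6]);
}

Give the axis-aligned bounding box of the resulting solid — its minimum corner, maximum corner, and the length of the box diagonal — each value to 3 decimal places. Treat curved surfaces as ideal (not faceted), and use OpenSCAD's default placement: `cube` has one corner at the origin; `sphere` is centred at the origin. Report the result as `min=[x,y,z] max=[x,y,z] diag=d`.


A = translate([-2.8, 6.5, -11.9]) sphere(r=6.6) → bbox [-9.4,-0.1,-18.5] .. [3.8,13.1,-5.3]
B = cube([2.4, 3.7, 6]) → bbox [0,0,0] .. [2.4,3.7,6]
lo = A.lo+B.lo = [-9.4+0, -0.1+0, -18.5+0] = [-9.400,-0.100,-18.500]
hi = A.hi+B.hi = [3.8+2.4, 13.1+3.7, -5.3+6] = [6.200,16.800,0.700]
diag = √(15.6²+16.9²+19.2²) = √897.61 = 29.960

min=[-9.400,-0.100,-18.500] max=[6.200,16.800,0.700] diag=29.960


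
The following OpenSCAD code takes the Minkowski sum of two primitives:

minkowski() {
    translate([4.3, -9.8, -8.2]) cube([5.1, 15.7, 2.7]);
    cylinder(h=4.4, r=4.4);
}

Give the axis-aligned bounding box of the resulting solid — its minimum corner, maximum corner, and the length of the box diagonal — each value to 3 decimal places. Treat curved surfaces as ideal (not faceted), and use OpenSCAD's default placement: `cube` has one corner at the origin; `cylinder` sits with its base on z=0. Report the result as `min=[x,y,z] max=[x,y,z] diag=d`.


A = translate([4.3, -9.8, -8.2]) cube([5.1, 15.7, 2.7]) → bbox [4.3,-9.8,-8.2] .. [9.4,5.9,-5.5]
B = cylinder(h=4.4, r=4.4) → bbox [-4.4,-4.4,0] .. [4.4,4.4,4.4]
lo = A.lo+B.lo = [4.3-4.4, -9.8-4.4, -8.2+0] = [-0.100,-14.200,-8.200]
hi = A.hi+B.hi = [9.4+4.4, 5.9+4.4, -5.5+4.4] = [13.800,10.300,-1.100]
diag = √(13.9²+24.5²+7.1²) = √843.87 = 29.049

min=[-0.100,-14.200,-8.200] max=[13.800,10.300,-1.100] diag=29.049


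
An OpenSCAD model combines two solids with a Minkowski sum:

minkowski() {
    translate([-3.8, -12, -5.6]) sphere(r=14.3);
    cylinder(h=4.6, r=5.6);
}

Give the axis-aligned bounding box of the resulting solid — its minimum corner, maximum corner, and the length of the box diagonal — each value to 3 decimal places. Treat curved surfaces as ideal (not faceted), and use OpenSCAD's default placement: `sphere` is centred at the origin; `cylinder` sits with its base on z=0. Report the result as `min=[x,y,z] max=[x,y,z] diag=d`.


A = translate([-3.8, -12, -5.6]) sphere(r=14.3) → bbox [-18.1,-26.3,-19.9] .. [10.5,2.3,8.7]
B = cylinder(h=4.6, r=5.6) → bbox [-5.6,-5.6,0] .. [5.6,5.6,4.6]
lo = A.lo+B.lo = [-18.1-5.6, -26.3-5.6, -19.9+0] = [-23.700,-31.900,-19.900]
hi = A.hi+B.hi = [10.5+5.6, 2.3+5.6, 8.7+4.6] = [16.100,7.900,13.300]
diag = √(39.8²+39.8²+33.2²) = √4270.32 = 65.348

min=[-23.700,-31.900,-19.900] max=[16.100,7.900,13.300] diag=65.348


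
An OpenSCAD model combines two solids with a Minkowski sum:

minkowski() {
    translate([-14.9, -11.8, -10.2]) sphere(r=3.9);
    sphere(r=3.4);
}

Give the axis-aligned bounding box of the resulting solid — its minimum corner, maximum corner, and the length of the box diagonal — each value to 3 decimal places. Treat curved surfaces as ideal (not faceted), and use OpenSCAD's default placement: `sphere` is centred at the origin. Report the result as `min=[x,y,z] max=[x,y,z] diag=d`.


min=[-22.200,-19.100,-17.500] max=[-7.600,-4.500,-2.900] diag=25.288

A = translate([-14.9, -11.8, -10.2]) sphere(r=3.9) → bbox [-18.8,-15.7,-14.1] .. [-11,-7.9,-6.3]
B = sphere(r=3.4) → bbox [-3.4,-3.4,-3.4] .. [3.4,3.4,3.4]
lo = A.lo+B.lo = [-18.8-3.4, -15.7-3.4, -14.1-3.4] = [-22.200,-19.100,-17.500]
hi = A.hi+B.hi = [-11+3.4, -7.9+3.4, -6.3+3.4] = [-7.600,-4.500,-2.900]
diag = √(14.6²+14.6²+14.6²) = √639.48 = 25.288


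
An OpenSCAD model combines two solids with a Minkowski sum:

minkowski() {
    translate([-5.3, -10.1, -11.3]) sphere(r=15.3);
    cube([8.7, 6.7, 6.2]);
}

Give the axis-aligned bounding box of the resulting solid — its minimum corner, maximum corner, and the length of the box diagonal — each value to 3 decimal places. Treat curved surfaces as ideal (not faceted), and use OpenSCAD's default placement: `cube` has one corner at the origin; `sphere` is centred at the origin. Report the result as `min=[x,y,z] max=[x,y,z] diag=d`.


A = translate([-5.3, -10.1, -11.3]) sphere(r=15.3) → bbox [-20.6,-25.4,-26.6] .. [10,5.2,4]
B = cube([8.7, 6.7, 6.2]) → bbox [0,0,0] .. [8.7,6.7,6.2]
lo = A.lo+B.lo = [-20.6+0, -25.4+0, -26.6+0] = [-20.600,-25.400,-26.600]
hi = A.hi+B.hi = [10+8.7, 5.2+6.7, 4+6.2] = [18.700,11.900,10.200]
diag = √(39.3²+37.3²+36.8²) = √4290.02 = 65.498

min=[-20.600,-25.400,-26.600] max=[18.700,11.900,10.200] diag=65.498


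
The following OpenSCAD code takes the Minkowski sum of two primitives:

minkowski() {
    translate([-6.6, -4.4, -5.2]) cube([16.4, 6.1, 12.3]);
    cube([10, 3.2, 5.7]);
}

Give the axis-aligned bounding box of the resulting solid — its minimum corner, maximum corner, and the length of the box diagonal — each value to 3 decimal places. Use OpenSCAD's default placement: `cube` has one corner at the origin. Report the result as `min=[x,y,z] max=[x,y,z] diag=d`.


min=[-6.600,-4.400,-5.200] max=[19.800,4.900,12.800] diag=33.278

A = translate([-6.6, -4.4, -5.2]) cube([16.4, 6.1, 12.3]) → bbox [-6.6,-4.4,-5.2] .. [9.8,1.7,7.1]
B = cube([10, 3.2, 5.7]) → bbox [0,0,0] .. [10,3.2,5.7]
lo = A.lo+B.lo = [-6.6+0, -4.4+0, -5.2+0] = [-6.600,-4.400,-5.200]
hi = A.hi+B.hi = [9.8+10, 1.7+3.2, 7.1+5.7] = [19.800,4.900,12.800]
diag = √(26.4²+9.3²+18²) = √1107.45 = 33.278


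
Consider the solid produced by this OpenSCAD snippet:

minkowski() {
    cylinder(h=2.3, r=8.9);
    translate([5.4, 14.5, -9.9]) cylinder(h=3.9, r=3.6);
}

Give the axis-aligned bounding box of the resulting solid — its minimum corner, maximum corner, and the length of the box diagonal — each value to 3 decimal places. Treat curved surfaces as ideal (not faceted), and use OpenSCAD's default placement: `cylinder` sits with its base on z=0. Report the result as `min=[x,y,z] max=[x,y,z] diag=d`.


A = translate([5.4, 14.5, -9.9]) cylinder(h=3.9, r=3.6) → bbox [1.8,10.9,-9.9] .. [9,18.1,-6]
B = cylinder(h=2.3, r=8.9) → bbox [-8.9,-8.9,0] .. [8.9,8.9,2.3]
lo = A.lo+B.lo = [1.8-8.9, 10.9-8.9, -9.9+0] = [-7.100,2.000,-9.900]
hi = A.hi+B.hi = [9+8.9, 18.1+8.9, -6+2.3] = [17.900,27.000,-3.700]
diag = √(25²+25²+6.2²) = √1288.44 = 35.895

min=[-7.100,2.000,-9.900] max=[17.900,27.000,-3.700] diag=35.895


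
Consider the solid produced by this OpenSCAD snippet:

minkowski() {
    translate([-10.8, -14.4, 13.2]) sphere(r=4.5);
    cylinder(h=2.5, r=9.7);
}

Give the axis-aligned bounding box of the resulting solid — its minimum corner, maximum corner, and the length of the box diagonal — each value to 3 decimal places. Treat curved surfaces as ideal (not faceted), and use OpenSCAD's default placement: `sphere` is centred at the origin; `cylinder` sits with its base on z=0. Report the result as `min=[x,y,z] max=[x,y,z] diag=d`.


min=[-25.000,-28.600,8.700] max=[3.400,-0.200,20.200] diag=41.778

A = translate([-10.8, -14.4, 13.2]) sphere(r=4.5) → bbox [-15.3,-18.9,8.7] .. [-6.3,-9.9,17.7]
B = cylinder(h=2.5, r=9.7) → bbox [-9.7,-9.7,0] .. [9.7,9.7,2.5]
lo = A.lo+B.lo = [-15.3-9.7, -18.9-9.7, 8.7+0] = [-25.000,-28.600,8.700]
hi = A.hi+B.hi = [-6.3+9.7, -9.9+9.7, 17.7+2.5] = [3.400,-0.200,20.200]
diag = √(28.4²+28.4²+11.5²) = √1745.37 = 41.778


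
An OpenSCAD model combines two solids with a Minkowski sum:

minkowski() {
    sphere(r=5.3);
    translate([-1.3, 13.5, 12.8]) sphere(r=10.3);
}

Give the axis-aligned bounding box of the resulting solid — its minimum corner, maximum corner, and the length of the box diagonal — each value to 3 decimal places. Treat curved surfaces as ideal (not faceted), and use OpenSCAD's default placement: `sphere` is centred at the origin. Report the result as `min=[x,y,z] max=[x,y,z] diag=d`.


A = translate([-1.3, 13.5, 12.8]) sphere(r=10.3) → bbox [-11.6,3.2,2.5] .. [9,23.8,23.1]
B = sphere(r=5.3) → bbox [-5.3,-5.3,-5.3] .. [5.3,5.3,5.3]
lo = A.lo+B.lo = [-11.6-5.3, 3.2-5.3, 2.5-5.3] = [-16.900,-2.100,-2.800]
hi = A.hi+B.hi = [9+5.3, 23.8+5.3, 23.1+5.3] = [14.300,29.100,28.400]
diag = √(31.2²+31.2²+31.2²) = √2920.32 = 54.040

min=[-16.900,-2.100,-2.800] max=[14.300,29.100,28.400] diag=54.040


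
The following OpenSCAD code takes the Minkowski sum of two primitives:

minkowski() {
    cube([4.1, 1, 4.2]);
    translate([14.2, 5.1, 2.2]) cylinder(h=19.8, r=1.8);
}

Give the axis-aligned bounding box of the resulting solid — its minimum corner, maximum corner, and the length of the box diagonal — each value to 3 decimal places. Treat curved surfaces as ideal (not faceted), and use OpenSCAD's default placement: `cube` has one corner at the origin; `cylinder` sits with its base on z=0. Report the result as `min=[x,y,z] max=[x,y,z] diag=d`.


A = translate([14.2, 5.1, 2.2]) cylinder(h=19.8, r=1.8) → bbox [12.4,3.3,2.2] .. [16,6.9,22]
B = cube([4.1, 1, 4.2]) → bbox [0,0,0] .. [4.1,1,4.2]
lo = A.lo+B.lo = [12.4+0, 3.3+0, 2.2+0] = [12.400,3.300,2.200]
hi = A.hi+B.hi = [16+4.1, 6.9+1, 22+4.2] = [20.100,7.900,26.200]
diag = √(7.7²+4.6²+24²) = √656.45 = 25.621

min=[12.400,3.300,2.200] max=[20.100,7.900,26.200] diag=25.621


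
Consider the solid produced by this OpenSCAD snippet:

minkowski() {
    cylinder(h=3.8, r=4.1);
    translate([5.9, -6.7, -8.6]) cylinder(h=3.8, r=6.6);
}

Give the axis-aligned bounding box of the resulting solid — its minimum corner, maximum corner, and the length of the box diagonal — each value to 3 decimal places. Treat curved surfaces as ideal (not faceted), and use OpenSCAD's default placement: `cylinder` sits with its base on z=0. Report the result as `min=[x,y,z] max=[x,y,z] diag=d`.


min=[-4.800,-17.400,-8.600] max=[16.600,4.000,-1.000] diag=31.204

A = translate([5.9, -6.7, -8.6]) cylinder(h=3.8, r=6.6) → bbox [-0.7,-13.3,-8.6] .. [12.5,-0.1,-4.8]
B = cylinder(h=3.8, r=4.1) → bbox [-4.1,-4.1,0] .. [4.1,4.1,3.8]
lo = A.lo+B.lo = [-0.7-4.1, -13.3-4.1, -8.6+0] = [-4.800,-17.400,-8.600]
hi = A.hi+B.hi = [12.5+4.1, -0.1+4.1, -4.8+3.8] = [16.600,4.000,-1.000]
diag = √(21.4²+21.4²+7.6²) = √973.68 = 31.204


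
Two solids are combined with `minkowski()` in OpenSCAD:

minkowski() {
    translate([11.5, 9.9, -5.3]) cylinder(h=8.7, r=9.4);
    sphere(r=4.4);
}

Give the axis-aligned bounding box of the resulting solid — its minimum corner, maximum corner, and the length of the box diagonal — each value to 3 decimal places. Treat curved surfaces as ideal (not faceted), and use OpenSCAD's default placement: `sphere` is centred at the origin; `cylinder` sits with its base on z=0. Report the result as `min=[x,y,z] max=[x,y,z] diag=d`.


min=[-2.300,-3.900,-9.700] max=[25.300,23.700,7.800] diag=42.776

A = translate([11.5, 9.9, -5.3]) cylinder(h=8.7, r=9.4) → bbox [2.1,0.5,-5.3] .. [20.9,19.3,3.4]
B = sphere(r=4.4) → bbox [-4.4,-4.4,-4.4] .. [4.4,4.4,4.4]
lo = A.lo+B.lo = [2.1-4.4, 0.5-4.4, -5.3-4.4] = [-2.300,-3.900,-9.700]
hi = A.hi+B.hi = [20.9+4.4, 19.3+4.4, 3.4+4.4] = [25.300,23.700,7.800]
diag = √(27.6²+27.6²+17.5²) = √1829.77 = 42.776


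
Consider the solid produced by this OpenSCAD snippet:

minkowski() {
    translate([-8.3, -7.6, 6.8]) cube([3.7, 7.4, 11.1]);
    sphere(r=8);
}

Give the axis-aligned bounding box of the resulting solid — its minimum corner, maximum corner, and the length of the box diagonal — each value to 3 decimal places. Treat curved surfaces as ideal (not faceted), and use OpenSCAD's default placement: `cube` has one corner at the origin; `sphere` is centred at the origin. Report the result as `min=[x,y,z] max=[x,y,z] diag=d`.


A = translate([-8.3, -7.6, 6.8]) cube([3.7, 7.4, 11.1]) → bbox [-8.3,-7.6,6.8] .. [-4.6,-0.2,17.9]
B = sphere(r=8) → bbox [-8,-8,-8] .. [8,8,8]
lo = A.lo+B.lo = [-8.3-8, -7.6-8, 6.8-8] = [-16.300,-15.600,-1.200]
hi = A.hi+B.hi = [-4.6+8, -0.2+8, 17.9+8] = [3.400,7.800,25.900]
diag = √(19.7²+23.4²+27.1²) = √1670.06 = 40.866

min=[-16.300,-15.600,-1.200] max=[3.400,7.800,25.900] diag=40.866


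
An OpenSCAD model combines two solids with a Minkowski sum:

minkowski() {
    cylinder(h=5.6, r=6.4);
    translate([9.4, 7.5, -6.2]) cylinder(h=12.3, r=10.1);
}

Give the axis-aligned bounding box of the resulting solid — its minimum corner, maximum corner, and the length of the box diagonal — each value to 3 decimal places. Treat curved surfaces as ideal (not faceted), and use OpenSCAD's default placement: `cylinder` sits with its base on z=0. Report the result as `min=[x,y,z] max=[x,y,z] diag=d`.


A = translate([9.4, 7.5, -6.2]) cylinder(h=12.3, r=10.1) → bbox [-0.7,-2.6,-6.2] .. [19.5,17.6,6.1]
B = cylinder(h=5.6, r=6.4) → bbox [-6.4,-6.4,0] .. [6.4,6.4,5.6]
lo = A.lo+B.lo = [-0.7-6.4, -2.6-6.4, -6.2+0] = [-7.100,-9.000,-6.200]
hi = A.hi+B.hi = [19.5+6.4, 17.6+6.4, 6.1+5.6] = [25.900,24.000,11.700]
diag = √(33²+33²+17.9²) = √2498.41 = 49.984

min=[-7.100,-9.000,-6.200] max=[25.900,24.000,11.700] diag=49.984


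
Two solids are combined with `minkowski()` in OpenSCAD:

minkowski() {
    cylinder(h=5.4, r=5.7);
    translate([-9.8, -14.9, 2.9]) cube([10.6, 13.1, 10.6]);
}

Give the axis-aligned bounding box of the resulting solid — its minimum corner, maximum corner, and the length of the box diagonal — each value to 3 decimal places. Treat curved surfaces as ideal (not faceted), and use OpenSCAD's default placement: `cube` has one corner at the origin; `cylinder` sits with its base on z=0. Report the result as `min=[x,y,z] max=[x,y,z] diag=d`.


A = translate([-9.8, -14.9, 2.9]) cube([10.6, 13.1, 10.6]) → bbox [-9.8,-14.9,2.9] .. [0.8,-1.8,13.5]
B = cylinder(h=5.4, r=5.7) → bbox [-5.7,-5.7,0] .. [5.7,5.7,5.4]
lo = A.lo+B.lo = [-9.8-5.7, -14.9-5.7, 2.9+0] = [-15.500,-20.600,2.900]
hi = A.hi+B.hi = [0.8+5.7, -1.8+5.7, 13.5+5.4] = [6.500,3.900,18.900]
diag = √(22²+24.5²+16²) = √1340.25 = 36.609

min=[-15.500,-20.600,2.900] max=[6.500,3.900,18.900] diag=36.609


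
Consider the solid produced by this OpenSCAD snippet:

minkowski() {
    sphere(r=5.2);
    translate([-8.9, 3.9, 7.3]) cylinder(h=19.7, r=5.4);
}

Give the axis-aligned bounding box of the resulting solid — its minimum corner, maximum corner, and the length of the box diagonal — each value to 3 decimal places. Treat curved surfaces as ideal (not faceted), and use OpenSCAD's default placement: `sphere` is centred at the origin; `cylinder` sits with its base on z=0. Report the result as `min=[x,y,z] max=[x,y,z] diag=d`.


A = translate([-8.9, 3.9, 7.3]) cylinder(h=19.7, r=5.4) → bbox [-14.3,-1.5,7.3] .. [-3.5,9.3,27]
B = sphere(r=5.2) → bbox [-5.2,-5.2,-5.2] .. [5.2,5.2,5.2]
lo = A.lo+B.lo = [-14.3-5.2, -1.5-5.2, 7.3-5.2] = [-19.500,-6.700,2.100]
hi = A.hi+B.hi = [-3.5+5.2, 9.3+5.2, 27+5.2] = [1.700,14.500,32.200]
diag = √(21.2²+21.2²+30.1²) = √1804.89 = 42.484

min=[-19.500,-6.700,2.100] max=[1.700,14.500,32.200] diag=42.484


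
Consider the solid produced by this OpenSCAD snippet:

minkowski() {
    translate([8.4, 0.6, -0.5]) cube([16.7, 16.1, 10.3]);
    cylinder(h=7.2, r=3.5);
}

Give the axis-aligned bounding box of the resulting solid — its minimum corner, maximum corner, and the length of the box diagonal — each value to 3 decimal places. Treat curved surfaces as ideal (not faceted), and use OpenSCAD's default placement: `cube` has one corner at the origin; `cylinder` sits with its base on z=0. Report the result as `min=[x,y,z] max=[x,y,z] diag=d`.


A = translate([8.4, 0.6, -0.5]) cube([16.7, 16.1, 10.3]) → bbox [8.4,0.6,-0.5] .. [25.1,16.7,9.8]
B = cylinder(h=7.2, r=3.5) → bbox [-3.5,-3.5,0] .. [3.5,3.5,7.2]
lo = A.lo+B.lo = [8.4-3.5, 0.6-3.5, -0.5+0] = [4.900,-2.900,-0.500]
hi = A.hi+B.hi = [25.1+3.5, 16.7+3.5, 9.8+7.2] = [28.600,20.200,17.000]
diag = √(23.7²+23.1²+17.5²) = √1401.55 = 37.437

min=[4.900,-2.900,-0.500] max=[28.600,20.200,17.000] diag=37.437


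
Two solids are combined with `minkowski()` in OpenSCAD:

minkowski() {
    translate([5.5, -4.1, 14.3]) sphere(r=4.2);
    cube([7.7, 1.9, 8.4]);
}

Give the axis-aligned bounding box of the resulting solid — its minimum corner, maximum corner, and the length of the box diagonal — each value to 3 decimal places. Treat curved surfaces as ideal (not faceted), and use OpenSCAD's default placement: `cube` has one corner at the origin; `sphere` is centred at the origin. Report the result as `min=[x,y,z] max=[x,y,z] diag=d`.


A = translate([5.5, -4.1, 14.3]) sphere(r=4.2) → bbox [1.3,-8.3,10.1] .. [9.7,0.1,18.5]
B = cube([7.7, 1.9, 8.4]) → bbox [0,0,0] .. [7.7,1.9,8.4]
lo = A.lo+B.lo = [1.3+0, -8.3+0, 10.1+0] = [1.300,-8.300,10.100]
hi = A.hi+B.hi = [9.7+7.7, 0.1+1.9, 18.5+8.4] = [17.400,2.000,26.900]
diag = √(16.1²+10.3²+16.8²) = √647.54 = 25.447

min=[1.300,-8.300,10.100] max=[17.400,2.000,26.900] diag=25.447


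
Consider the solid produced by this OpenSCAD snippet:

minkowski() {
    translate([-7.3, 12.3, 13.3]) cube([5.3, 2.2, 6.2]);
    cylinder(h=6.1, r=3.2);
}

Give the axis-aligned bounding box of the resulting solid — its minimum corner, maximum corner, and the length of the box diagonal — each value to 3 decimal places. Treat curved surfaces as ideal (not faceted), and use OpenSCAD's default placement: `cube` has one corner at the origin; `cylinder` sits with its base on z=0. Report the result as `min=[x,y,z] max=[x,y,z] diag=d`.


min=[-10.500,9.100,13.300] max=[1.200,17.700,25.600] diag=19.030

A = translate([-7.3, 12.3, 13.3]) cube([5.3, 2.2, 6.2]) → bbox [-7.3,12.3,13.3] .. [-2,14.5,19.5]
B = cylinder(h=6.1, r=3.2) → bbox [-3.2,-3.2,0] .. [3.2,3.2,6.1]
lo = A.lo+B.lo = [-7.3-3.2, 12.3-3.2, 13.3+0] = [-10.500,9.100,13.300]
hi = A.hi+B.hi = [-2+3.2, 14.5+3.2, 19.5+6.1] = [1.200,17.700,25.600]
diag = √(11.7²+8.6²+12.3²) = √362.14 = 19.030


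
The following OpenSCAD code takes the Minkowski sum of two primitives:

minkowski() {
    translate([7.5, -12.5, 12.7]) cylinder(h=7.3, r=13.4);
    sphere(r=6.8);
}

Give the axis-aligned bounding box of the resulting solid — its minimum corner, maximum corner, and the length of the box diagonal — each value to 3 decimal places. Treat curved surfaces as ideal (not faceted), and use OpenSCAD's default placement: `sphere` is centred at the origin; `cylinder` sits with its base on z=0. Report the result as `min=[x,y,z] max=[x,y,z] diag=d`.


A = translate([7.5, -12.5, 12.7]) cylinder(h=7.3, r=13.4) → bbox [-5.9,-25.9,12.7] .. [20.9,0.9,20]
B = sphere(r=6.8) → bbox [-6.8,-6.8,-6.8] .. [6.8,6.8,6.8]
lo = A.lo+B.lo = [-5.9-6.8, -25.9-6.8, 12.7-6.8] = [-12.700,-32.700,5.900]
hi = A.hi+B.hi = [20.9+6.8, 0.9+6.8, 20+6.8] = [27.700,7.700,26.800]
diag = √(40.4²+40.4²+20.9²) = √3701.13 = 60.837

min=[-12.700,-32.700,5.900] max=[27.700,7.700,26.800] diag=60.837


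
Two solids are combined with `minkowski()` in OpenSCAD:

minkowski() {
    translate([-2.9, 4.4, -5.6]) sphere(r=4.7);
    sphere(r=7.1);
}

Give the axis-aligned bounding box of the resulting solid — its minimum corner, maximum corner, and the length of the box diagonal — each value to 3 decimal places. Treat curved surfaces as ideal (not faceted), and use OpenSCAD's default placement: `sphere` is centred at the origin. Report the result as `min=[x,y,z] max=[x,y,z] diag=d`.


min=[-14.700,-7.400,-17.400] max=[8.900,16.200,6.200] diag=40.876

A = translate([-2.9, 4.4, -5.6]) sphere(r=4.7) → bbox [-7.6,-0.3,-10.3] .. [1.8,9.1,-0.9]
B = sphere(r=7.1) → bbox [-7.1,-7.1,-7.1] .. [7.1,7.1,7.1]
lo = A.lo+B.lo = [-7.6-7.1, -0.3-7.1, -10.3-7.1] = [-14.700,-7.400,-17.400]
hi = A.hi+B.hi = [1.8+7.1, 9.1+7.1, -0.9+7.1] = [8.900,16.200,6.200]
diag = √(23.6²+23.6²+23.6²) = √1670.88 = 40.876
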